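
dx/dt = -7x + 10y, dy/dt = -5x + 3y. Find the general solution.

x(t) = -c_1e^(-2t)sin(5t) + c_1e^(-2t)cos(5t) + c_2e^(-2t)sin(5t) + c_2e^(-2t)cos(5t), y(t) = -c_1e^(-2t)sin(5t) + c_2e^(-2t)cos(5t)

Coefficient matrix A = [[-7, 10], [-5, 3]].
Characteristic polynomial det(A - λI) = λ^2 + 4λ + 29 = 0.
Eigenvalues λ = -2 ± 5i (complex conjugate pair).
For λ=-2+5i: an eigenvector is (1,0) - i(-1,-1) = (1 + i, 0 + i).
A real fundamental pair from Re and Im of e^((-2+5i)t)v: X_1 = e^(-2t)(cos(5t)·(1,0) + sin(5t)·(-1,-1)), X_2 = e^(-2t)(sin(5t)·(1,0) - cos(5t)·(-1,-1)).
General solution: c_1X_1 + c_2X_2.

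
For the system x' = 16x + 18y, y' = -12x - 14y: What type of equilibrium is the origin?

saddle

A = [[16,18],[-12,-14]]; det(A-λI) = λ^2 - 2λ - 8.
λ = -2, 4: opposite signs.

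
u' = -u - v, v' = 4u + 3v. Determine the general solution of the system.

Coefficient matrix A = [[-1, -1], [4, 3]].
Characteristic polynomial det(A - λI) = λ^2 - 2λ + 1 = 0.
Single eigenvalue λ = 1 with algebraic multiplicity 2.
Eigenvector v = (-1,2); generalized eigenvector w with (A-λI)w=v is (2,-3).
General solution: e^(t)[c_1·v + c_2·(t·v + w)].

u(t) = -c_1e^(t) - c_2te^(t) + 2c_2e^(t), v(t) = 2c_1e^(t) + 2c_2te^(t) - 3c_2e^(t)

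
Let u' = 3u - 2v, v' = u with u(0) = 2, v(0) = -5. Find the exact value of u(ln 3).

90

A = [[3,-2],[1,0]]; eigenvalues λ = 1, 2.
Eigenvectors: (1,1) for λ=1, (-2,-1) for λ=2.
From the initial condition, c_1 = -12, c_2 = -7.
u(ln 3) = (-12)(3^1)(1) + (-7)(3^2)(-2) = 90.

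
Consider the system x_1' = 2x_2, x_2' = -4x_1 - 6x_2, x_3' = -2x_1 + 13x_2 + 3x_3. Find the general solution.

Coefficient matrix A = [[0, 2, 0], [-4, -6, 0], [-2, 13, 3]].
det(A - λI) = 0 gives eigenvalues λ = 3, -4, -2.
For λ=3: eigenvector (0,0,1).
For λ=-4: eigenvector (-1,2,-4).
For λ=-2: eigenvector (1,-1,3).
General solution: K_1e^(3t)(0,0,1) + K_2e^(-4t)(-1,2,-4) + K_3e^(-2t)(1,-1,3).

x_1(t) = -K_2e^(-4t) + K_3e^(-2t), x_2(t) = 2K_2e^(-4t) - K_3e^(-2t), x_3(t) = K_1e^(3t) - 4K_2e^(-4t) + 3K_3e^(-2t)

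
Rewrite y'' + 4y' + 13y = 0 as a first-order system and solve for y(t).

y(t) = C_1e^(-2t)cos(3t) + C_2e^(-2t)sin(3t)

Let x_1 = y, x_2 = y'. Then x_1' = x_2 and x_2' = -13x_1 - 4x_2.
A = [[0,1],[-13,-4]]; det(A-λI) = λ^2 + 4λ + 13.
Eigenvalues λ = -2 ± 3i.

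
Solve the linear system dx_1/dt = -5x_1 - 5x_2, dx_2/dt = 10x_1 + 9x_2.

x_1(t) = -2C_1e^(2t)sin(t) + C_1e^(2t)cos(t) + C_2e^(2t)sin(t) + 2C_2e^(2t)cos(t), x_2(t) = 3C_1e^(2t)sin(t) - C_1e^(2t)cos(t) - C_2e^(2t)sin(t) - 3C_2e^(2t)cos(t)

Coefficient matrix A = [[-5, -5], [10, 9]].
Characteristic polynomial det(A - λI) = λ^2 - 4λ + 5 = 0.
Eigenvalues λ = 2 ± i (complex conjugate pair).
For λ=2+i: an eigenvector is (1,-1) - i(-2,3) = (1 + 2i, -1 - 3i).
A real fundamental pair from Re and Im of e^((2+i)t)v: X_1 = e^(2t)(cos(t)·(1,-1) + sin(t)·(-2,3)), X_2 = e^(2t)(sin(t)·(1,-1) - cos(t)·(-2,3)).
General solution: C_1X_1 + C_2X_2.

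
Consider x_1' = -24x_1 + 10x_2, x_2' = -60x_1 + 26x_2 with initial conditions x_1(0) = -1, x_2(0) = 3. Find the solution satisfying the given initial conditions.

x_1(t) = 5e^(6t) - 6e^(-4t), x_2(t) = 15e^(6t) - 12e^(-4t)

Coefficient matrix A = [[-24, 10], [-60, 26]].
Characteristic polynomial det(A - λI) = λ^2 - 2λ - 24 = 0.
Eigenvalues λ = -4, 6.
For λ=-4: (A-λI) row 1 is [-20, 10], so an eigenvector is (1, 2).
For λ=6: (A-λI) row 1 is [-30, 10], so an eigenvector is (-1, -3).
General solution: c_1e^(-4t)(1,2) + c_2e^(6t)(-1,-3).
Applying x_1(0)=-1, x_2(0)=3 gives c_1=-6, c_2=-5.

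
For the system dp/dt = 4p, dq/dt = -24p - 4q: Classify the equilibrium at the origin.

A = [[4,0],[-24,-4]]; det(A-λI) = λ^2 - 16.
λ = -4, 4: opposite signs.

saddle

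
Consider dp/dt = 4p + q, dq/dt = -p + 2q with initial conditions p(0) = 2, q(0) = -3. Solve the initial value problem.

p(t) = -te^(3t) + 2e^(3t), q(t) = te^(3t) - 3e^(3t)

Coefficient matrix A = [[4, 1], [-1, 2]].
Characteristic polynomial det(A - λI) = λ^2 - 6λ + 9 = 0.
Single eigenvalue λ = 3 with algebraic multiplicity 2.
Eigenvector v = (1,-1); generalized eigenvector w with (A-λI)w=v is (2,-1).
General solution: e^(3t)[C_1·v + C_2·(t·v + w)].
Applying p(0)=2, q(0)=-3 gives C_1=4, C_2=-1.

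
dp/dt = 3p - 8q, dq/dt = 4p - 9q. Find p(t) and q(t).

Coefficient matrix A = [[3, -8], [4, -9]].
Characteristic polynomial det(A - λI) = λ^2 + 6λ + 5 = 0.
Eigenvalues λ = -1, -5.
For λ=-1: (A-λI) row 1 is [4, -8], so an eigenvector is (-2, -1).
For λ=-5: (A-λI) row 1 is [8, -8], so an eigenvector is (-1, -1).
General solution: K_1e^(-t)(-2,-1) + K_2e^(-5t)(-1,-1).

p(t) = -2K_1e^(-t) - K_2e^(-5t), q(t) = -K_1e^(-t) - K_2e^(-5t)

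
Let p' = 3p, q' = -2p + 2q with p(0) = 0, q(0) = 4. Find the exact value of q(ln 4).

64

A = [[3,0],[-2,2]]; eigenvalues λ = 2, 3.
Eigenvectors: (0,-1) for λ=2, (1,-2) for λ=3.
From the initial condition, c_1 = -4, c_2 = 0.
q(ln 4) = (-4)(4^2)(-1) + (0)(4^3)(-2) = 64.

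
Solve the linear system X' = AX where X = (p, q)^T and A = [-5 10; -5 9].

p(t) = 3C_1e^(2t)sin(t) + C_1e^(2t)cos(t) + C_2e^(2t)sin(t) - 3C_2e^(2t)cos(t), q(t) = 2C_1e^(2t)sin(t) + C_1e^(2t)cos(t) + C_2e^(2t)sin(t) - 2C_2e^(2t)cos(t)

Coefficient matrix A = [[-5, 10], [-5, 9]].
Characteristic polynomial det(A - λI) = λ^2 - 4λ + 5 = 0.
Eigenvalues λ = 2 ± i (complex conjugate pair).
For λ=2+i: an eigenvector is (1,1) - i(3,2) = (1 - 3i, 1 - 2i).
A real fundamental pair from Re and Im of e^((2+i)t)v: X_1 = e^(2t)(cos(t)·(1,1) + sin(t)·(3,2)), X_2 = e^(2t)(sin(t)·(1,1) - cos(t)·(3,2)).
General solution: C_1X_1 + C_2X_2.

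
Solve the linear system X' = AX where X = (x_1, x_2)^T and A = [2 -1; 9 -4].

x_1(t) = K_1e^(-t) + K_2te^(-t), x_2(t) = 3K_1e^(-t) + 3K_2te^(-t) - K_2e^(-t)

Coefficient matrix A = [[2, -1], [9, -4]].
Characteristic polynomial det(A - λI) = λ^2 + 2λ + 1 = 0.
Single eigenvalue λ = -1 with algebraic multiplicity 2.
Eigenvector v = (1,3); generalized eigenvector w with (A-λI)w=v is (0,-1).
General solution: e^(-t)[K_1·v + K_2·(t·v + w)].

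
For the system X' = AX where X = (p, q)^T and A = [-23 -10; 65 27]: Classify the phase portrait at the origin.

A = [[-23,-10],[65,27]]; det(A-λI) = λ^2 - 4λ + 29.
λ = 2 ± 5i: positive real part.

unstable spiral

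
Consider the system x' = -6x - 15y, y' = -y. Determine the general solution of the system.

x(t) = C_1e^(-6t) + 3C_2e^(-t), y(t) = -C_2e^(-t)

Coefficient matrix A = [[-6, -15], [0, -1]].
Characteristic polynomial det(A - λI) = λ^2 + 7λ + 6 = 0.
Eigenvalues λ = -6, -1.
For λ=-6: (A-λI) row 1 is [0, -15], so an eigenvector is (1, 0).
For λ=-1: (A-λI) row 1 is [-5, -15], so an eigenvector is (3, -1).
General solution: C_1e^(-6t)(1,0) + C_2e^(-t)(3,-1).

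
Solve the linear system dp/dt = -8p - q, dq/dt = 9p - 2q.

p(t) = -C_1e^(-5t) - C_2te^(-5t), q(t) = 3C_1e^(-5t) + 3C_2te^(-5t) + C_2e^(-5t)

Coefficient matrix A = [[-8, -1], [9, -2]].
Characteristic polynomial det(A - λI) = λ^2 + 10λ + 25 = 0.
Single eigenvalue λ = -5 with algebraic multiplicity 2.
Eigenvector v = (-1,3); generalized eigenvector w with (A-λI)w=v is (0,1).
General solution: e^(-5t)[C_1·v + C_2·(t·v + w)].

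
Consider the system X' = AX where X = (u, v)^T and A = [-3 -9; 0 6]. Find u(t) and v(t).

Coefficient matrix A = [[-3, -9], [0, 6]].
Characteristic polynomial det(A - λI) = λ^2 - 3λ - 18 = 0.
Eigenvalues λ = 6, -3.
For λ=6: (A-λI) row 1 is [-9, -9], so an eigenvector is (1, -1).
For λ=-3: (A-λI) row 1 is [0, -9], so an eigenvector is (-1, 0).
General solution: K_1e^(6t)(1,-1) + K_2e^(-3t)(-1,0).

u(t) = K_1e^(6t) - K_2e^(-3t), v(t) = -K_1e^(6t)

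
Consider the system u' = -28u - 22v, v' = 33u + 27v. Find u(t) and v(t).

Coefficient matrix A = [[-28, -22], [33, 27]].
Characteristic polynomial det(A - λI) = λ^2 + λ - 30 = 0.
Eigenvalues λ = -6, 5.
For λ=-6: (A-λI) row 1 is [-22, -22], so an eigenvector is (1, -1).
For λ=5: (A-λI) row 1 is [-33, -22], so an eigenvector is (2, -3).
General solution: C_1e^(-6t)(1,-1) + C_2e^(5t)(2,-3).

u(t) = C_1e^(-6t) + 2C_2e^(5t), v(t) = -C_1e^(-6t) - 3C_2e^(5t)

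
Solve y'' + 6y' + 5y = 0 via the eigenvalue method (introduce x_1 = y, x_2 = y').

y(t) = C_1e^(-t) + C_2e^(-5t)

Let x_1 = y, x_2 = y'. Then x_1' = x_2 and x_2' = -5x_1 - 6x_2.
A = [[0,1],[-5,-6]]; det(A-λI) = λ^2 + 6λ + 5.
Eigenvalues λ = -1, -5 with eigenvectors (1,-1), (1,-5).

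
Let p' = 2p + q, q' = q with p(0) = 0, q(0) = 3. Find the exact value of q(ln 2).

6

A = [[2,1],[0,1]]; eigenvalues λ = 1, 2.
Eigenvectors: (1,-1) for λ=1, (1,0) for λ=2.
From the initial condition, c_1 = -3, c_2 = 3.
q(ln 2) = (-3)(2^1)(-1) + (3)(2^2)(0) = 6.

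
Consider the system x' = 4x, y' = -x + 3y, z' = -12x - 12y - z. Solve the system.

x(t) = c_1e^(4t), y(t) = -c_1e^(4t) + c_2e^(3t), z(t) = -3c_2e^(3t) + c_3e^(-t)

Coefficient matrix A = [[4, 0, 0], [-1, 3, 0], [-12, -12, -1]].
det(A - λI) = 0 gives eigenvalues λ = 4, 3, -1.
For λ=4: eigenvector (1,-1,0).
For λ=3: eigenvector (0,1,-3).
For λ=-1: eigenvector (0,0,1).
General solution: c_1e^(4t)(1,-1,0) + c_2e^(3t)(0,1,-3) + c_3e^(-t)(0,0,1).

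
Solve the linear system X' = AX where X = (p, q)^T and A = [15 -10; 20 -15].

p(t) = -C_1e^(-5t) + C_2e^(5t), q(t) = -2C_1e^(-5t) + C_2e^(5t)

Coefficient matrix A = [[15, -10], [20, -15]].
Characteristic polynomial det(A - λI) = λ^2 - 25 = 0.
Eigenvalues λ = -5, 5.
For λ=-5: (A-λI) row 1 is [20, -10], so an eigenvector is (-1, -2).
For λ=5: (A-λI) row 1 is [10, -10], so an eigenvector is (1, 1).
General solution: C_1e^(-5t)(-1,-2) + C_2e^(5t)(1,1).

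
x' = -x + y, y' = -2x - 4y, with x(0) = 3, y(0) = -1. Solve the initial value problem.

x(t) = 5e^(-2t) - 2e^(-3t), y(t) = -5e^(-2t) + 4e^(-3t)

Coefficient matrix A = [[-1, 1], [-2, -4]].
Characteristic polynomial det(A - λI) = λ^2 + 5λ + 6 = 0.
Eigenvalues λ = -3, -2.
For λ=-3: (A-λI) row 1 is [2, 1], so an eigenvector is (-1, 2).
For λ=-2: (A-λI) row 1 is [1, 1], so an eigenvector is (1, -1).
General solution: K_1e^(-3t)(-1,2) + K_2e^(-2t)(1,-1).
Applying x(0)=3, y(0)=-1 gives K_1=2, K_2=5.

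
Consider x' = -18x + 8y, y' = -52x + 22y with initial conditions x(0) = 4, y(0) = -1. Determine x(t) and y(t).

x(t) = -22e^(2t)sin(4t) + 4e^(2t)cos(4t), y(t) = -57e^(2t)sin(4t) - e^(2t)cos(4t)

Coefficient matrix A = [[-18, 8], [-52, 22]].
Characteristic polynomial det(A - λI) = λ^2 - 4λ + 20 = 0.
Eigenvalues λ = 2 ± 4i (complex conjugate pair).
For λ=2+4i: an eigenvector is (1,3) - i(1,2) = (1 - i, 3 - 2i).
A real fundamental pair from Re and Im of e^((2+4i)t)v: X_1 = e^(2t)(cos(4t)·(1,3) + sin(4t)·(1,2)), X_2 = e^(2t)(sin(4t)·(1,3) - cos(4t)·(1,2)).
General solution: K_1X_1 + K_2X_2.
Applying x(0)=4, y(0)=-1 gives K_1=-9, K_2=-13.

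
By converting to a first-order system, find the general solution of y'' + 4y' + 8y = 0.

Let x_1 = y, x_2 = y'. Then x_1' = x_2 and x_2' = -8x_1 - 4x_2.
A = [[0,1],[-8,-4]]; det(A-λI) = λ^2 + 4λ + 8.
Eigenvalues λ = -2 ± 2i.

y(t) = C_1e^(-2t)cos(2t) + C_2e^(-2t)sin(2t)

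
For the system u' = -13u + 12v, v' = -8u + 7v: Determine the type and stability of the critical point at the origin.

A = [[-13,12],[-8,7]]; det(A-λI) = λ^2 + 6λ + 5.
λ = -5, -1: both negative.

stable node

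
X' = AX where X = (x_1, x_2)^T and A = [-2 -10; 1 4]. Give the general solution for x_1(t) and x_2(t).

Coefficient matrix A = [[-2, -10], [1, 4]].
Characteristic polynomial det(A - λI) = λ^2 - 2λ + 2 = 0.
Eigenvalues λ = 1 ± i (complex conjugate pair).
For λ=1+i: an eigenvector is (-1,0) - i(3,-1) = (-1 - 3i, 0 + i).
A real fundamental pair from Re and Im of e^((1+i)t)v: X_1 = e^(t)(cos(t)·(-1,0) + sin(t)·(3,-1)), X_2 = e^(t)(sin(t)·(-1,0) - cos(t)·(3,-1)).
General solution: c_1X_1 + c_2X_2.

x_1(t) = 3c_1e^(t)sin(t) - c_1e^(t)cos(t) - c_2e^(t)sin(t) - 3c_2e^(t)cos(t), x_2(t) = -c_1e^(t)sin(t) + c_2e^(t)cos(t)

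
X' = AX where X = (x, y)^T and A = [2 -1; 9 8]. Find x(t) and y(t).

x(t) = -C_1e^(5t) - C_2te^(5t), y(t) = 3C_1e^(5t) + 3C_2te^(5t) + C_2e^(5t)

Coefficient matrix A = [[2, -1], [9, 8]].
Characteristic polynomial det(A - λI) = λ^2 - 10λ + 25 = 0.
Single eigenvalue λ = 5 with algebraic multiplicity 2.
Eigenvector v = (-1,3); generalized eigenvector w with (A-λI)w=v is (0,1).
General solution: e^(5t)[C_1·v + C_2·(t·v + w)].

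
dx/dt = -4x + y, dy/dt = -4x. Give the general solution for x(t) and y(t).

x(t) = -K_1e^(-2t) - K_2te^(-2t) + K_2e^(-2t), y(t) = -2K_1e^(-2t) - 2K_2te^(-2t) + K_2e^(-2t)

Coefficient matrix A = [[-4, 1], [-4, 0]].
Characteristic polynomial det(A - λI) = λ^2 + 4λ + 4 = 0.
Single eigenvalue λ = -2 with algebraic multiplicity 2.
Eigenvector v = (-1,-2); generalized eigenvector w with (A-λI)w=v is (1,1).
General solution: e^(-2t)[K_1·v + K_2·(t·v + w)].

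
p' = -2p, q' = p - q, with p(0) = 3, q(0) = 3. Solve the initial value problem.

p(t) = 3e^(-2t), q(t) = 6e^(-t) - 3e^(-2t)

Coefficient matrix A = [[-2, 0], [1, -1]].
Characteristic polynomial det(A - λI) = λ^2 + 3λ + 2 = 0.
Eigenvalues λ = -1, -2.
For λ=-1: (A-λI) row 1 is [-1, 0], so an eigenvector is (0, 1).
For λ=-2: (A-λI) row 2 is [1, 1], so an eigenvector is (-1, 1).
General solution: C_1e^(-t)(0,1) + C_2e^(-2t)(-1,1).
Applying p(0)=3, q(0)=3 gives C_1=6, C_2=-3.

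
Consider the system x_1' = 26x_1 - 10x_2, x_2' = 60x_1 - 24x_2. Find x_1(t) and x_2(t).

x_1(t) = -c_1e^(-4t) - c_2e^(6t), x_2(t) = -3c_1e^(-4t) - 2c_2e^(6t)

Coefficient matrix A = [[26, -10], [60, -24]].
Characteristic polynomial det(A - λI) = λ^2 - 2λ - 24 = 0.
Eigenvalues λ = -4, 6.
For λ=-4: (A-λI) row 1 is [30, -10], so an eigenvector is (-1, -3).
For λ=6: (A-λI) row 1 is [20, -10], so an eigenvector is (-1, -2).
General solution: c_1e^(-4t)(-1,-3) + c_2e^(6t)(-1,-2).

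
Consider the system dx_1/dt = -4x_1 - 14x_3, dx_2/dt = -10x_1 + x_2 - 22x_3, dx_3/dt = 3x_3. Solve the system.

Coefficient matrix A = [[-4, 0, -14], [-10, 1, -22], [0, 0, 3]].
det(A - λI) = 0 gives eigenvalues λ = -4, 1, 3.
For λ=-4: eigenvector (1,2,0).
For λ=1: eigenvector (0,1,0).
For λ=3: eigenvector (-2,-1,1).
General solution: C_1e^(-4t)(1,2,0) + C_2e^(t)(0,1,0) + C_3e^(3t)(-2,-1,1).

x_1(t) = C_1e^(-4t) - 2C_3e^(3t), x_2(t) = 2C_1e^(-4t) + C_2e^(t) - C_3e^(3t), x_3(t) = C_3e^(3t)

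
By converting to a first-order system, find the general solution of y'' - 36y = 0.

Let x_1 = y, x_2 = y'. Then x_1' = x_2 and x_2' = 36x_1.
A = [[0,1],[36,0]]; det(A-λI) = λ^2 - 36.
Eigenvalues λ = 6, -6 with eigenvectors (1,6), (1,-6).

y(t) = C_1e^(6t) + C_2e^(-6t)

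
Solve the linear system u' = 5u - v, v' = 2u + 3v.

Coefficient matrix A = [[5, -1], [2, 3]].
Characteristic polynomial det(A - λI) = λ^2 - 8λ + 17 = 0.
Eigenvalues λ = 4 ± i (complex conjugate pair).
For λ=4+i: an eigenvector is (0,1) - i(-1,-1) = (0 + i, 1 + i).
A real fundamental pair from Re and Im of e^((4+i)t)v: X_1 = e^(4t)(cos(t)·(0,1) + sin(t)·(-1,-1)), X_2 = e^(4t)(sin(t)·(0,1) - cos(t)·(-1,-1)).
General solution: c_1X_1 + c_2X_2.

u(t) = -c_1e^(4t)sin(t) + c_2e^(4t)cos(t), v(t) = -c_1e^(4t)sin(t) + c_1e^(4t)cos(t) + c_2e^(4t)sin(t) + c_2e^(4t)cos(t)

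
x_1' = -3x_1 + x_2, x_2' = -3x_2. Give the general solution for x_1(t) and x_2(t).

x_1(t) = -C_1e^(-3t) - C_2te^(-3t) - 2C_2e^(-3t), x_2(t) = -C_2e^(-3t)

Coefficient matrix A = [[-3, 1], [0, -3]].
Characteristic polynomial det(A - λI) = λ^2 + 6λ + 9 = 0.
Single eigenvalue λ = -3 with algebraic multiplicity 2.
Eigenvector v = (-1,0); generalized eigenvector w with (A-λI)w=v is (-2,-1).
General solution: e^(-3t)[C_1·v + C_2·(t·v + w)].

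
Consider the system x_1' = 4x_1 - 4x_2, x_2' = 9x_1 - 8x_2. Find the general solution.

x_1(t) = -2C_1e^(-2t) - 2C_2te^(-2t) + C_2e^(-2t), x_2(t) = -3C_1e^(-2t) - 3C_2te^(-2t) + 2C_2e^(-2t)

Coefficient matrix A = [[4, -4], [9, -8]].
Characteristic polynomial det(A - λI) = λ^2 + 4λ + 4 = 0.
Single eigenvalue λ = -2 with algebraic multiplicity 2.
Eigenvector v = (-2,-3); generalized eigenvector w with (A-λI)w=v is (1,2).
General solution: e^(-2t)[C_1·v + C_2·(t·v + w)].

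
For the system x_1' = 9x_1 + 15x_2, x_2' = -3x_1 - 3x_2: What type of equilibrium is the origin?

A = [[9,15],[-3,-3]]; det(A-λI) = λ^2 - 6λ + 18.
λ = 3 ± 3i: positive real part.

unstable spiral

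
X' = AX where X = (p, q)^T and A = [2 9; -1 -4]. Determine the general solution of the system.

Coefficient matrix A = [[2, 9], [-1, -4]].
Characteristic polynomial det(A - λI) = λ^2 + 2λ + 1 = 0.
Single eigenvalue λ = -1 with algebraic multiplicity 2.
Eigenvector v = (3,-1); generalized eigenvector w with (A-λI)w=v is (-2,1).
General solution: e^(-t)[c_1·v + c_2·(t·v + w)].

p(t) = 3c_1e^(-t) + 3c_2te^(-t) - 2c_2e^(-t), q(t) = -c_1e^(-t) - c_2te^(-t) + c_2e^(-t)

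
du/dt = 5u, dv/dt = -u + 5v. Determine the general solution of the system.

u(t) = c_2e^(5t), v(t) = -c_1e^(5t) - c_2te^(5t) - c_2e^(5t)

Coefficient matrix A = [[5, 0], [-1, 5]].
Characteristic polynomial det(A - λI) = λ^2 - 10λ + 25 = 0.
Single eigenvalue λ = 5 with algebraic multiplicity 2.
Eigenvector v = (0,-1); generalized eigenvector w with (A-λI)w=v is (1,-1).
General solution: e^(5t)[c_1·v + c_2·(t·v + w)].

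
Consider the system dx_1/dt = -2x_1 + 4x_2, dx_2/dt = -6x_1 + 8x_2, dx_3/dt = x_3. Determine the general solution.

Coefficient matrix A = [[-2, 4, 0], [-6, 8, 0], [0, 0, 1]].
det(A - λI) = 0 gives eigenvalues λ = 4, 2, 1.
For λ=4: eigenvector (-2,-3,0).
For λ=2: eigenvector (-1,-1,0).
For λ=1: eigenvector (0,0,1).
General solution: C_1e^(4t)(-2,-3,0) + C_2e^(2t)(-1,-1,0) + C_3e^(t)(0,0,1).

x_1(t) = -2C_1e^(4t) - C_2e^(2t), x_2(t) = -3C_1e^(4t) - C_2e^(2t), x_3(t) = C_3e^(t)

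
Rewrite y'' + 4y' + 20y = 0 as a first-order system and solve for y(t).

Let x_1 = y, x_2 = y'. Then x_1' = x_2 and x_2' = -20x_1 - 4x_2.
A = [[0,1],[-20,-4]]; det(A-λI) = λ^2 + 4λ + 20.
Eigenvalues λ = -2 ± 4i.

y(t) = K_1e^(-2t)cos(4t) + K_2e^(-2t)sin(4t)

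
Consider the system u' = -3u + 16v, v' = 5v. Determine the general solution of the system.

Coefficient matrix A = [[-3, 16], [0, 5]].
Characteristic polynomial det(A - λI) = λ^2 - 2λ - 15 = 0.
Eigenvalues λ = -3, 5.
For λ=-3: (A-λI) row 1 is [0, 16], so an eigenvector is (-1, 0).
For λ=5: (A-λI) row 1 is [-8, 16], so an eigenvector is (2, 1).
General solution: C_1e^(-3t)(-1,0) + C_2e^(5t)(2,1).

u(t) = -C_1e^(-3t) + 2C_2e^(5t), v(t) = C_2e^(5t)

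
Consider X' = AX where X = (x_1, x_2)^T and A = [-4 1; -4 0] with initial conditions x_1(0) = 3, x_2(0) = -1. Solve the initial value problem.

Coefficient matrix A = [[-4, 1], [-4, 0]].
Characteristic polynomial det(A - λI) = λ^2 + 4λ + 4 = 0.
Single eigenvalue λ = -2 with algebraic multiplicity 2.
Eigenvector v = (-1,-2); generalized eigenvector w with (A-λI)w=v is (1,1).
General solution: e^(-2t)[C_1·v + C_2·(t·v + w)].
Applying x_1(0)=3, x_2(0)=-1 gives C_1=4, C_2=7.

x_1(t) = -7te^(-2t) + 3e^(-2t), x_2(t) = -14te^(-2t) - e^(-2t)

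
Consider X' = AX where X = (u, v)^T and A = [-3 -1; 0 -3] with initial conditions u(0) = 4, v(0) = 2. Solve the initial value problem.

u(t) = -2te^(-3t) + 4e^(-3t), v(t) = 2e^(-3t)

Coefficient matrix A = [[-3, -1], [0, -3]].
Characteristic polynomial det(A - λI) = λ^2 + 6λ + 9 = 0.
Single eigenvalue λ = -3 with algebraic multiplicity 2.
Eigenvector v = (1,0); generalized eigenvector w with (A-λI)w=v is (2,-1).
General solution: e^(-3t)[C_1·v + C_2·(t·v + w)].
Applying u(0)=4, v(0)=2 gives C_1=8, C_2=-2.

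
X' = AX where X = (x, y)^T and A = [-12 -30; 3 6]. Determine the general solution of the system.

x(t) = -3C_1e^(-3t)sin(3t) + C_1e^(-3t)cos(3t) + C_2e^(-3t)sin(3t) + 3C_2e^(-3t)cos(3t), y(t) = C_1e^(-3t)sin(3t) - C_2e^(-3t)cos(3t)

Coefficient matrix A = [[-12, -30], [3, 6]].
Characteristic polynomial det(A - λI) = λ^2 + 6λ + 18 = 0.
Eigenvalues λ = -3 ± 3i (complex conjugate pair).
For λ=-3+3i: an eigenvector is (1,0) - i(-3,1) = (1 + 3i, 0 - i).
A real fundamental pair from Re and Im of e^((-3+3i)t)v: X_1 = e^(-3t)(cos(3t)·(1,0) + sin(3t)·(-3,1)), X_2 = e^(-3t)(sin(3t)·(1,0) - cos(3t)·(-3,1)).
General solution: C_1X_1 + C_2X_2.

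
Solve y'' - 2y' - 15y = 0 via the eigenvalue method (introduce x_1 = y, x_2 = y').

y(t) = K_1e^(-3t) + K_2e^(5t)

Let x_1 = y, x_2 = y'. Then x_1' = x_2 and x_2' = 15x_1 + 2x_2.
A = [[0,1],[15,2]]; det(A-λI) = λ^2 - 2λ - 15.
Eigenvalues λ = -3, 5 with eigenvectors (1,-3), (1,5).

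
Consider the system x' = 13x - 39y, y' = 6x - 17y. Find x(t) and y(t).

Coefficient matrix A = [[13, -39], [6, -17]].
Characteristic polynomial det(A - λI) = λ^2 + 4λ + 13 = 0.
Eigenvalues λ = -2 ± 3i (complex conjugate pair).
For λ=-2+3i: an eigenvector is (-3,-1) - i(-2,-1) = (-3 + 2i, -1 + i).
A real fundamental pair from Re and Im of e^((-2+3i)t)v: X_1 = e^(-2t)(cos(3t)·(-3,-1) + sin(3t)·(-2,-1)), X_2 = e^(-2t)(sin(3t)·(-3,-1) - cos(3t)·(-2,-1)).
General solution: C_1X_1 + C_2X_2.

x(t) = -2C_1e^(-2t)sin(3t) - 3C_1e^(-2t)cos(3t) - 3C_2e^(-2t)sin(3t) + 2C_2e^(-2t)cos(3t), y(t) = -C_1e^(-2t)sin(3t) - C_1e^(-2t)cos(3t) - C_2e^(-2t)sin(3t) + C_2e^(-2t)cos(3t)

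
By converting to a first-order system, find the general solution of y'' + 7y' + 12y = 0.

Let x_1 = y, x_2 = y'. Then x_1' = x_2 and x_2' = -12x_1 - 7x_2.
A = [[0,1],[-12,-7]]; det(A-λI) = λ^2 + 7λ + 12.
Eigenvalues λ = -3, -4 with eigenvectors (1,-3), (1,-4).

y(t) = C_1e^(-3t) + C_2e^(-4t)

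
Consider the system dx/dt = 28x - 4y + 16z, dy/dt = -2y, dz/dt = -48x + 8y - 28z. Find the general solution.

x(t) = 2c_1e^(4t) - 2c_2e^(-2t) + c_3e^(-4t), y(t) = c_2e^(-2t), z(t) = -3c_1e^(4t) + 4c_2e^(-2t) - 2c_3e^(-4t)

Coefficient matrix A = [[28, -4, 16], [0, -2, 0], [-48, 8, -28]].
det(A - λI) = 0 gives eigenvalues λ = 4, -2, -4.
For λ=4: eigenvector (2,0,-3).
For λ=-2: eigenvector (-2,1,4).
For λ=-4: eigenvector (1,0,-2).
General solution: c_1e^(4t)(2,0,-3) + c_2e^(-2t)(-2,1,4) + c_3e^(-4t)(1,0,-2).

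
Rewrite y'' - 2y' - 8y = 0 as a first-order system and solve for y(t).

Let x_1 = y, x_2 = y'. Then x_1' = x_2 and x_2' = 8x_1 + 2x_2.
A = [[0,1],[8,2]]; det(A-λI) = λ^2 - 2λ - 8.
Eigenvalues λ = -2, 4 with eigenvectors (1,-2), (1,4).

y(t) = K_1e^(-2t) + K_2e^(4t)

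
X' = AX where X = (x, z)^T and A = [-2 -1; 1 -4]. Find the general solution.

x(t) = K_1e^(-3t) + K_2te^(-3t) + 3K_2e^(-3t), z(t) = K_1e^(-3t) + K_2te^(-3t) + 2K_2e^(-3t)

Coefficient matrix A = [[-2, -1], [1, -4]].
Characteristic polynomial det(A - λI) = λ^2 + 6λ + 9 = 0.
Single eigenvalue λ = -3 with algebraic multiplicity 2.
Eigenvector v = (1,1); generalized eigenvector w with (A-λI)w=v is (3,2).
General solution: e^(-3t)[K_1·v + K_2·(t·v + w)].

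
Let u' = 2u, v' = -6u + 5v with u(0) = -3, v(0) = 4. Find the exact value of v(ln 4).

A = [[2,0],[-6,5]]; eigenvalues λ = 5, 2.
Eigenvectors: (0,1) for λ=5, (-1,-2) for λ=2.
From the initial condition, c_1 = 10, c_2 = 3.
v(ln 4) = (10)(4^5)(1) + (3)(4^2)(-2) = 10144.

10144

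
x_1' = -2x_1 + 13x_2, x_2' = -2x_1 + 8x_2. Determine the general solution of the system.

x_1(t) = -2C_1e^(3t)sin(t) + 3C_1e^(3t)cos(t) + 3C_2e^(3t)sin(t) + 2C_2e^(3t)cos(t), x_2(t) = -C_1e^(3t)sin(t) + C_1e^(3t)cos(t) + C_2e^(3t)sin(t) + C_2e^(3t)cos(t)

Coefficient matrix A = [[-2, 13], [-2, 8]].
Characteristic polynomial det(A - λI) = λ^2 - 6λ + 10 = 0.
Eigenvalues λ = 3 ± i (complex conjugate pair).
For λ=3+i: an eigenvector is (3,1) - i(-2,-1) = (3 + 2i, 1 + i).
A real fundamental pair from Re and Im of e^((3+i)t)v: X_1 = e^(3t)(cos(t)·(3,1) + sin(t)·(-2,-1)), X_2 = e^(3t)(sin(t)·(3,1) - cos(t)·(-2,-1)).
General solution: C_1X_1 + C_2X_2.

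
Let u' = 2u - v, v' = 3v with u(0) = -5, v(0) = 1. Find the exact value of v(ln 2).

8

A = [[2,-1],[0,3]]; eigenvalues λ = 3, 2.
Eigenvectors: (-1,1) for λ=3, (1,0) for λ=2.
From the initial condition, c_1 = 1, c_2 = -4.
v(ln 2) = (1)(2^3)(1) + (-4)(2^2)(0) = 8.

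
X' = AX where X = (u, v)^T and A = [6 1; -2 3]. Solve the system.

u(t) = -C_1e^(4t) - C_2e^(5t), v(t) = 2C_1e^(4t) + C_2e^(5t)

Coefficient matrix A = [[6, 1], [-2, 3]].
Characteristic polynomial det(A - λI) = λ^2 - 9λ + 20 = 0.
Eigenvalues λ = 4, 5.
For λ=4: (A-λI) row 1 is [2, 1], so an eigenvector is (-1, 2).
For λ=5: (A-λI) row 1 is [1, 1], so an eigenvector is (-1, 1).
General solution: C_1e^(4t)(-1,2) + C_2e^(5t)(-1,1).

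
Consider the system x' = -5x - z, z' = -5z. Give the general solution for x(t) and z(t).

Coefficient matrix A = [[-5, -1], [0, -5]].
Characteristic polynomial det(A - λI) = λ^2 + 10λ + 25 = 0.
Single eigenvalue λ = -5 with algebraic multiplicity 2.
Eigenvector v = (-1,0); generalized eigenvector w with (A-λI)w=v is (-3,1).
General solution: e^(-5t)[K_1·v + K_2·(t·v + w)].

x(t) = -K_1e^(-5t) - K_2te^(-5t) - 3K_2e^(-5t), z(t) = K_2e^(-5t)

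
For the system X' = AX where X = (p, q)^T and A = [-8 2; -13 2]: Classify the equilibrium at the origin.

stable spiral

A = [[-8,2],[-13,2]]; det(A-λI) = λ^2 + 6λ + 10.
λ = -3 ± i: negative real part.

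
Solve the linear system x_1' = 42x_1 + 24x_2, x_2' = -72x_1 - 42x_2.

Coefficient matrix A = [[42, 24], [-72, -42]].
Characteristic polynomial det(A - λI) = λ^2 - 36 = 0.
Eigenvalues λ = 6, -6.
For λ=6: (A-λI) row 1 is [36, 24], so an eigenvector is (-2, 3).
For λ=-6: (A-λI) row 1 is [48, 24], so an eigenvector is (-1, 2).
General solution: K_1e^(6t)(-2,3) + K_2e^(-6t)(-1,2).

x_1(t) = -2K_1e^(6t) - K_2e^(-6t), x_2(t) = 3K_1e^(6t) + 2K_2e^(-6t)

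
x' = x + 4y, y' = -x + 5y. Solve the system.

Coefficient matrix A = [[1, 4], [-1, 5]].
Characteristic polynomial det(A - λI) = λ^2 - 6λ + 9 = 0.
Single eigenvalue λ = 3 with algebraic multiplicity 2.
Eigenvector v = (2,1); generalized eigenvector w with (A-λI)w=v is (-3,-1).
General solution: e^(3t)[K_1·v + K_2·(t·v + w)].

x(t) = 2K_1e^(3t) + 2K_2te^(3t) - 3K_2e^(3t), y(t) = K_1e^(3t) + K_2te^(3t) - K_2e^(3t)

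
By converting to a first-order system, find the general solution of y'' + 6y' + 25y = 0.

Let x_1 = y, x_2 = y'. Then x_1' = x_2 and x_2' = -25x_1 - 6x_2.
A = [[0,1],[-25,-6]]; det(A-λI) = λ^2 + 6λ + 25.
Eigenvalues λ = -3 ± 4i.

y(t) = K_1e^(-3t)cos(4t) + K_2e^(-3t)sin(4t)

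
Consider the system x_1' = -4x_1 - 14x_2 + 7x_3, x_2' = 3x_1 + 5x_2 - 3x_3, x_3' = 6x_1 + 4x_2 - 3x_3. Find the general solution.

x_1(t) = C_1e^(3t) + C_3e^(-4t), x_2(t) = C_2e^(-t) - C_3e^(-4t), x_3(t) = C_1e^(3t) + 2C_2e^(-t) - 2C_3e^(-4t)

Coefficient matrix A = [[-4, -14, 7], [3, 5, -3], [6, 4, -3]].
det(A - λI) = 0 gives eigenvalues λ = 3, -1, -4.
For λ=3: eigenvector (1,0,1).
For λ=-1: eigenvector (0,1,2).
For λ=-4: eigenvector (1,-1,-2).
General solution: C_1e^(3t)(1,0,1) + C_2e^(-t)(0,1,2) + C_3e^(-4t)(1,-1,-2).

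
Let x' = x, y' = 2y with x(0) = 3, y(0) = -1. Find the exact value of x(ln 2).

A = [[1,0],[0,2]]; eigenvalues λ = 2, 1.
Eigenvectors: (0,-1) for λ=2, (1,0) for λ=1.
From the initial condition, c_1 = 1, c_2 = 3.
x(ln 2) = (1)(2^2)(0) + (3)(2^1)(1) = 6.

6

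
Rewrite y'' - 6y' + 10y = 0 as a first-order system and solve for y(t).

y(t) = C_1e^(3t)cos(t) + C_2e^(3t)sin(t)

Let x_1 = y, x_2 = y'. Then x_1' = x_2 and x_2' = -10x_1 + 6x_2.
A = [[0,1],[-10,6]]; det(A-λI) = λ^2 - 6λ + 10.
Eigenvalues λ = 3 ± i.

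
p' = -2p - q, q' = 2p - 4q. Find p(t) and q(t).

Coefficient matrix A = [[-2, -1], [2, -4]].
Characteristic polynomial det(A - λI) = λ^2 + 6λ + 10 = 0.
Eigenvalues λ = -3 ± i (complex conjugate pair).
For λ=-3+i: an eigenvector is (0,-1) - i(1,1) = (0 - i, -1 - i).
A real fundamental pair from Re and Im of e^((-3+i)t)v: X_1 = e^(-3t)(cos(t)·(0,-1) + sin(t)·(1,1)), X_2 = e^(-3t)(sin(t)·(0,-1) - cos(t)·(1,1)).
General solution: K_1X_1 + K_2X_2.

p(t) = K_1e^(-3t)sin(t) - K_2e^(-3t)cos(t), q(t) = K_1e^(-3t)sin(t) - K_1e^(-3t)cos(t) - K_2e^(-3t)sin(t) - K_2e^(-3t)cos(t)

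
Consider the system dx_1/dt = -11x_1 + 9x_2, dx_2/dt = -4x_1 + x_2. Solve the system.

x_1(t) = -3K_1e^(-5t) - 3K_2te^(-5t) + 2K_2e^(-5t), x_2(t) = -2K_1e^(-5t) - 2K_2te^(-5t) + K_2e^(-5t)

Coefficient matrix A = [[-11, 9], [-4, 1]].
Characteristic polynomial det(A - λI) = λ^2 + 10λ + 25 = 0.
Single eigenvalue λ = -5 with algebraic multiplicity 2.
Eigenvector v = (-3,-2); generalized eigenvector w with (A-λI)w=v is (2,1).
General solution: e^(-5t)[K_1·v + K_2·(t·v + w)].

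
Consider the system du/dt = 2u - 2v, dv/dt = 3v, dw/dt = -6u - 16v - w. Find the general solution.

Coefficient matrix A = [[2, -2, 0], [0, 3, 0], [-6, -16, -1]].
det(A - λI) = 0 gives eigenvalues λ = 2, 3, -1.
For λ=2: eigenvector (1,0,-2).
For λ=3: eigenvector (-2,1,-1).
For λ=-1: eigenvector (0,0,1).
General solution: C_1e^(2t)(1,0,-2) + C_2e^(3t)(-2,1,-1) + C_3e^(-t)(0,0,1).

u(t) = C_1e^(2t) - 2C_2e^(3t), v(t) = C_2e^(3t), w(t) = -2C_1e^(2t) - C_2e^(3t) + C_3e^(-t)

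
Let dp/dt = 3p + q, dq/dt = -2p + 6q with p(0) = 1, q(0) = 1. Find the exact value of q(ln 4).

A = [[3,1],[-2,6]]; eigenvalues λ = 4, 5.
Eigenvectors: (1,1) for λ=4, (-1,-2) for λ=5.
From the initial condition, c_1 = 1, c_2 = 0.
q(ln 4) = (1)(4^4)(1) + (0)(4^5)(-2) = 256.

256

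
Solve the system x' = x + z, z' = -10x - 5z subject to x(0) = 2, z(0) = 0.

x(t) = 6e^(-2t)sin(t) + 2e^(-2t)cos(t), z(t) = -20e^(-2t)sin(t)

Coefficient matrix A = [[1, 1], [-10, -5]].
Characteristic polynomial det(A - λI) = λ^2 + 4λ + 5 = 0.
Eigenvalues λ = -2 ± i (complex conjugate pair).
For λ=-2+i: an eigenvector is (1,-3) - i(0,-1) = (1, -3 + i).
A real fundamental pair from Re and Im of e^((-2+i)t)v: X_1 = e^(-2t)(cos(t)·(1,-3) + sin(t)·(0,-1)), X_2 = e^(-2t)(sin(t)·(1,-3) - cos(t)·(0,-1)).
General solution: c_1X_1 + c_2X_2.
Applying x(0)=2, z(0)=0 gives c_1=2, c_2=6.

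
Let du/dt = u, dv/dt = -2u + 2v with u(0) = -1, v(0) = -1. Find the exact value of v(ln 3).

3

A = [[1,0],[-2,2]]; eigenvalues λ = 1, 2.
Eigenvectors: (-1,-2) for λ=1, (0,1) for λ=2.
From the initial condition, c_1 = 1, c_2 = 1.
v(ln 3) = (1)(3^1)(-2) + (1)(3^2)(1) = 3.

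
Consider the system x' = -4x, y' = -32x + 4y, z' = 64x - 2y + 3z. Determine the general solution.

Coefficient matrix A = [[-4, 0, 0], [-32, 4, 0], [64, -2, 3]].
det(A - λI) = 0 gives eigenvalues λ = -4, 3, 4.
For λ=-4: eigenvector (1,4,-8).
For λ=3: eigenvector (0,0,1).
For λ=4: eigenvector (0,1,-2).
General solution: C_1e^(-4t)(1,4,-8) + C_2e^(3t)(0,0,1) + C_3e^(4t)(0,1,-2).

x(t) = C_1e^(-4t), y(t) = 4C_1e^(-4t) + C_3e^(4t), z(t) = -8C_1e^(-4t) + C_2e^(3t) - 2C_3e^(4t)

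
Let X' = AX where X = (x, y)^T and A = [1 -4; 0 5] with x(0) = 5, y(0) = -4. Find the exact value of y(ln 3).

-972

A = [[1,-4],[0,5]]; eigenvalues λ = 1, 5.
Eigenvectors: (-1,0) for λ=1, (1,-1) for λ=5.
From the initial condition, c_1 = -1, c_2 = 4.
y(ln 3) = (-1)(3^1)(0) + (4)(3^5)(-1) = -972.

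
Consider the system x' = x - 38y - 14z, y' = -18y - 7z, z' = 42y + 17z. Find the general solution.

Coefficient matrix A = [[1, -38, -14], [0, -18, -7], [0, 42, 17]].
det(A - λI) = 0 gives eigenvalues λ = 1, 3, -4.
For λ=1: eigenvector (1,0,0).
For λ=3: eigenvector (-2,-1,3).
For λ=-4: eigenvector (2,1,-2).
General solution: C_1e^(t)(1,0,0) + C_2e^(3t)(-2,-1,3) + C_3e^(-4t)(2,1,-2).

x(t) = C_1e^(t) - 2C_2e^(3t) + 2C_3e^(-4t), y(t) = -C_2e^(3t) + C_3e^(-4t), z(t) = 3C_2e^(3t) - 2C_3e^(-4t)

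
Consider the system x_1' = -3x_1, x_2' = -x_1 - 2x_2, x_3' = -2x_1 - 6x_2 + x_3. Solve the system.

Coefficient matrix A = [[-3, 0, 0], [-1, -2, 0], [-2, -6, 1]].
det(A - λI) = 0 gives eigenvalues λ = -2, 1, -3.
For λ=-2: eigenvector (0,-1,-2).
For λ=1: eigenvector (0,0,1).
For λ=-3: eigenvector (1,1,2).
General solution: c_1e^(-2t)(0,-1,-2) + c_2e^(t)(0,0,1) + c_3e^(-3t)(1,1,2).

x_1(t) = c_3e^(-3t), x_2(t) = -c_1e^(-2t) + c_3e^(-3t), x_3(t) = -2c_1e^(-2t) + c_2e^(t) + 2c_3e^(-3t)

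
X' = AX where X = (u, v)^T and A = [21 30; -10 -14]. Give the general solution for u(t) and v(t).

Coefficient matrix A = [[21, 30], [-10, -14]].
Characteristic polynomial det(A - λI) = λ^2 - 7λ + 6 = 0.
Eigenvalues λ = 1, 6.
For λ=1: (A-λI) row 1 is [20, 30], so an eigenvector is (3, -2).
For λ=6: (A-λI) row 1 is [15, 30], so an eigenvector is (2, -1).
General solution: C_1e^(t)(3,-2) + C_2e^(6t)(2,-1).

u(t) = 3C_1e^(t) + 2C_2e^(6t), v(t) = -2C_1e^(t) - C_2e^(6t)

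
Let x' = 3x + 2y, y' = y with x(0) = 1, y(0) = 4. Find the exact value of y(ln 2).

8

A = [[3,2],[0,1]]; eigenvalues λ = 1, 3.
Eigenvectors: (1,-1) for λ=1, (-1,0) for λ=3.
From the initial condition, c_1 = -4, c_2 = -5.
y(ln 2) = (-4)(2^1)(-1) + (-5)(2^3)(0) = 8.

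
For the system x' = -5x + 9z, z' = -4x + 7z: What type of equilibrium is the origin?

unstable improper node

A = [[-5,9],[-4,7]]; det(A-λI) = λ^2 - 2λ + 1.
repeated λ = 1 with a single eigenvector.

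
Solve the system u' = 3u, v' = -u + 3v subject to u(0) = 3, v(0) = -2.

Coefficient matrix A = [[3, 0], [-1, 3]].
Characteristic polynomial det(A - λI) = λ^2 - 6λ + 9 = 0.
Single eigenvalue λ = 3 with algebraic multiplicity 2.
Eigenvector v = (0,-1); generalized eigenvector w with (A-λI)w=v is (1,3).
General solution: e^(3t)[C_1·v + C_2·(t·v + w)].
Applying u(0)=3, v(0)=-2 gives C_1=11, C_2=3.

u(t) = 3e^(3t), v(t) = -3te^(3t) - 2e^(3t)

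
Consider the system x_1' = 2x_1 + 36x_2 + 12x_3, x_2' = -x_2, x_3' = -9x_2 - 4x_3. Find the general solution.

Coefficient matrix A = [[2, 36, 12], [0, -1, 0], [0, -9, -4]].
det(A - λI) = 0 gives eigenvalues λ = 2, -1, -4.
For λ=2: eigenvector (1,0,0).
For λ=-1: eigenvector (0,1,-3).
For λ=-4: eigenvector (-2,0,1).
General solution: c_1e^(2t)(1,0,0) + c_2e^(-t)(0,1,-3) + c_3e^(-4t)(-2,0,1).

x_1(t) = c_1e^(2t) - 2c_3e^(-4t), x_2(t) = c_2e^(-t), x_3(t) = -3c_2e^(-t) + c_3e^(-4t)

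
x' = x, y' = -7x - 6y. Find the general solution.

x(t) = c_2e^(t), y(t) = c_1e^(-6t) - c_2e^(t)

Coefficient matrix A = [[1, 0], [-7, -6]].
Characteristic polynomial det(A - λI) = λ^2 + 5λ - 6 = 0.
Eigenvalues λ = -6, 1.
For λ=-6: (A-λI) row 1 is [7, 0], so an eigenvector is (0, 1).
For λ=1: (A-λI) row 2 is [-7, -7], so an eigenvector is (1, -1).
General solution: c_1e^(-6t)(0,1) + c_2e^(t)(1,-1).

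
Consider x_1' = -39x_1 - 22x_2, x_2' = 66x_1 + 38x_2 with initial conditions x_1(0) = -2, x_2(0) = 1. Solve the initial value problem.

Coefficient matrix A = [[-39, -22], [66, 38]].
Characteristic polynomial det(A - λI) = λ^2 + λ - 30 = 0.
Eigenvalues λ = 5, -6.
For λ=5: (A-λI) row 1 is [-44, -22], so an eigenvector is (1, -2).
For λ=-6: (A-λI) row 1 is [-33, -22], so an eigenvector is (2, -3).
General solution: c_1e^(5t)(1,-2) + c_2e^(-6t)(2,-3).
Applying x_1(0)=-2, x_2(0)=1 gives c_1=4, c_2=-3.

x_1(t) = 4e^(5t) - 6e^(-6t), x_2(t) = -8e^(5t) + 9e^(-6t)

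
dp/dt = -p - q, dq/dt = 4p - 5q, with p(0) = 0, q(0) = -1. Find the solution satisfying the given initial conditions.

Coefficient matrix A = [[-1, -1], [4, -5]].
Characteristic polynomial det(A - λI) = λ^2 + 6λ + 9 = 0.
Single eigenvalue λ = -3 with algebraic multiplicity 2.
Eigenvector v = (1,2); generalized eigenvector w with (A-λI)w=v is (2,3).
General solution: e^(-3t)[c_1·v + c_2·(t·v + w)].
Applying p(0)=0, q(0)=-1 gives c_1=-2, c_2=1.

p(t) = te^(-3t), q(t) = 2te^(-3t) - e^(-3t)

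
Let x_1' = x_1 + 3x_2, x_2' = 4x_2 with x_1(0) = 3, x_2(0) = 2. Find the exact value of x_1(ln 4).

A = [[1,3],[0,4]]; eigenvalues λ = 1, 4.
Eigenvectors: (1,0) for λ=1, (-1,-1) for λ=4.
From the initial condition, c_1 = 1, c_2 = -2.
x_1(ln 4) = (1)(4^1)(1) + (-2)(4^4)(-1) = 516.

516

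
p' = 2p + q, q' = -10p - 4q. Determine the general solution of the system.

Coefficient matrix A = [[2, 1], [-10, -4]].
Characteristic polynomial det(A - λI) = λ^2 + 2λ + 2 = 0.
Eigenvalues λ = -1 ± i (complex conjugate pair).
For λ=-1+i: an eigenvector is (1,-3) - i(0,-1) = (1, -3 + i).
A real fundamental pair from Re and Im of e^((-1+i)t)v: X_1 = e^(-t)(cos(t)·(1,-3) + sin(t)·(0,-1)), X_2 = e^(-t)(sin(t)·(1,-3) - cos(t)·(0,-1)).
General solution: c_1X_1 + c_2X_2.

p(t) = c_1e^(-t)cos(t) + c_2e^(-t)sin(t), q(t) = -c_1e^(-t)sin(t) - 3c_1e^(-t)cos(t) - 3c_2e^(-t)sin(t) + c_2e^(-t)cos(t)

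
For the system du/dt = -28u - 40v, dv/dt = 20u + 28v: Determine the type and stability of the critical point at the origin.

center

A = [[-28,-40],[20,28]]; det(A-λI) = λ^2 + 16.
λ = 0 ± 4i: zero real part.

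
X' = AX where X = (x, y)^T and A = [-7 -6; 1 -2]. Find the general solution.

Coefficient matrix A = [[-7, -6], [1, -2]].
Characteristic polynomial det(A - λI) = λ^2 + 9λ + 20 = 0.
Eigenvalues λ = -5, -4.
For λ=-5: (A-λI) row 1 is [-2, -6], so an eigenvector is (3, -1).
For λ=-4: (A-λI) row 1 is [-3, -6], so an eigenvector is (2, -1).
General solution: K_1e^(-5t)(3,-1) + K_2e^(-4t)(2,-1).

x(t) = 3K_1e^(-5t) + 2K_2e^(-4t), y(t) = -K_1e^(-5t) - K_2e^(-4t)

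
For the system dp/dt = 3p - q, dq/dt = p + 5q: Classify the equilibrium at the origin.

A = [[3,-1],[1,5]]; det(A-λI) = λ^2 - 8λ + 16.
repeated λ = 4 with a single eigenvector.

unstable improper node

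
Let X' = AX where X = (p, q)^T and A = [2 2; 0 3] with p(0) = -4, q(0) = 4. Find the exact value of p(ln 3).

A = [[2,2],[0,3]]; eigenvalues λ = 2, 3.
Eigenvectors: (-1,0) for λ=2, (2,1) for λ=3.
From the initial condition, c_1 = 12, c_2 = 4.
p(ln 3) = (12)(3^2)(-1) + (4)(3^3)(2) = 108.

108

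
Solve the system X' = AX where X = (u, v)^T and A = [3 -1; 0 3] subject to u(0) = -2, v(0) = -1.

u(t) = te^(3t) - 2e^(3t), v(t) = -e^(3t)

Coefficient matrix A = [[3, -1], [0, 3]].
Characteristic polynomial det(A - λI) = λ^2 - 6λ + 9 = 0.
Single eigenvalue λ = 3 with algebraic multiplicity 2.
Eigenvector v = (-1,0); generalized eigenvector w with (A-λI)w=v is (-2,1).
General solution: e^(3t)[K_1·v + K_2·(t·v + w)].
Applying u(0)=-2, v(0)=-1 gives K_1=4, K_2=-1.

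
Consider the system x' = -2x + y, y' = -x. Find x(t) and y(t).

Coefficient matrix A = [[-2, 1], [-1, 0]].
Characteristic polynomial det(A - λI) = λ^2 + 2λ + 1 = 0.
Single eigenvalue λ = -1 with algebraic multiplicity 2.
Eigenvector v = (-1,-1); generalized eigenvector w with (A-λI)w=v is (1,0).
General solution: e^(-t)[C_1·v + C_2·(t·v + w)].

x(t) = -C_1e^(-t) - C_2te^(-t) + C_2e^(-t), y(t) = -C_1e^(-t) - C_2te^(-t)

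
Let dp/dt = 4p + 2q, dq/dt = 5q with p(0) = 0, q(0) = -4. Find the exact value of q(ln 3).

A = [[4,2],[0,5]]; eigenvalues λ = 5, 4.
Eigenvectors: (-2,-1) for λ=5, (-1,0) for λ=4.
From the initial condition, c_1 = 4, c_2 = -8.
q(ln 3) = (4)(3^5)(-1) + (-8)(3^4)(0) = -972.

-972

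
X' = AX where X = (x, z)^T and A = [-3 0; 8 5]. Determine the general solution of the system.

Coefficient matrix A = [[-3, 0], [8, 5]].
Characteristic polynomial det(A - λI) = λ^2 - 2λ - 15 = 0.
Eigenvalues λ = -3, 5.
For λ=-3: (A-λI) row 2 is [8, 8], so an eigenvector is (-1, 1).
For λ=5: (A-λI) row 1 is [-8, 0], so an eigenvector is (0, -1).
General solution: c_1e^(-3t)(-1,1) + c_2e^(5t)(0,-1).

x(t) = -c_1e^(-3t), z(t) = c_1e^(-3t) - c_2e^(5t)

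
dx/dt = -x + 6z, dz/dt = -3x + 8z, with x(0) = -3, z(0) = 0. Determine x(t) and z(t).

Coefficient matrix A = [[-1, 6], [-3, 8]].
Characteristic polynomial det(A - λI) = λ^2 - 7λ + 10 = 0.
Eigenvalues λ = 2, 5.
For λ=2: (A-λI) row 1 is [-3, 6], so an eigenvector is (2, 1).
For λ=5: (A-λI) row 1 is [-6, 6], so an eigenvector is (-1, -1).
General solution: K_1e^(2t)(2,1) + K_2e^(5t)(-1,-1).
Applying x(0)=-3, z(0)=0 gives K_1=-3, K_2=-3.

x(t) = 3e^(5t) - 6e^(2t), z(t) = 3e^(5t) - 3e^(2t)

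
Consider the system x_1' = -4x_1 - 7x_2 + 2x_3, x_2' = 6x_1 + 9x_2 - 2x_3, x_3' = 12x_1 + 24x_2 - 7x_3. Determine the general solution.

Coefficient matrix A = [[-4, -7, 2], [6, 9, -2], [12, 24, -7]].
det(A - λI) = 0 gives eigenvalues λ = -1, 2, -3.
For λ=-1: eigenvector (1,-1,-2).
For λ=2: eigenvector (-1,2,4).
For λ=-3: eigenvector (-1,1,3).
General solution: C_1e^(-t)(1,-1,-2) + C_2e^(2t)(-1,2,4) + C_3e^(-3t)(-1,1,3).

x_1(t) = C_1e^(-t) - C_2e^(2t) - C_3e^(-3t), x_2(t) = -C_1e^(-t) + 2C_2e^(2t) + C_3e^(-3t), x_3(t) = -2C_1e^(-t) + 4C_2e^(2t) + 3C_3e^(-3t)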